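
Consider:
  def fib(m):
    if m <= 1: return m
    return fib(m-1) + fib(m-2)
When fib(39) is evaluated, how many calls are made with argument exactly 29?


Let N(m) = number of times fib(m) is called while evaluating fib(39).
N(39) = 1 (the initial call).
N(38) = 1 (only fib(39) calls it).
For 1 <= m <= 37: fib(m) is called by fib(m+1) and fib(m+2), so
  N(m) = N(m+1) + N(m+2).
fib(0) is called only by fib(2), so N(0) = N(2).
Walk down from m=39:
  N(39)=1, N(38)=1, N(37)=2, N(36)=3, N(35)=5, N(34)=8, N(33)=13, N(32)=21, N(31)=34, N(30)=55, N(29)=89
N(29) = 89


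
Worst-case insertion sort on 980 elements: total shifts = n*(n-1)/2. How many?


Sum of shifts = 1 + 2 + 3 + ... + 979
= 980 * 979 / 2
= 959420 / 2
= 479710


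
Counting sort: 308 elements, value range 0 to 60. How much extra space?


n = 308 (output array)
k = 61 (count array for 61 distinct values)
Extra space = 308 + 61 = 369


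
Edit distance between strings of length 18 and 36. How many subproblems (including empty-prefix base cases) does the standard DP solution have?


The table includes base cases (empty prefixes).
Rows: (m+1) = 19
Columns: (n+1) = 37
Total = 19 * 37 = 703


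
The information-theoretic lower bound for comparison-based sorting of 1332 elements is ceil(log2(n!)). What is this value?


A binary decision tree of height h has at most 2^h leaves and needs at least n! of them, so h >= ceil(log2(n!)).
1332! is far too large to multiply out, so use Stirling's series:
  ln(n!) ~ n ln n - n + (1/2) ln(2 pi n) + 1/(12n)  (error below 1/(360 n^3), negligible here)
  ln(1332) = 7.1944369
  n ln n = 1332 * 7.1944369 = 9582.9900
  (1/2) ln(2 pi * 1332) = (1/2) ln(8369.2028) = 4.5162
  1/(12*1332) = 0.0001
  ln(1332!) ~ 9582.9900 - 1332 + 4.5162 + 0.0001 = 8255.5063
Convert to base 2: log2(1332!) = 8255.5063 / ln 2 = 8255.5063 / 0.69314718 = 11910.1780
ceil(11910.1780) = 11911


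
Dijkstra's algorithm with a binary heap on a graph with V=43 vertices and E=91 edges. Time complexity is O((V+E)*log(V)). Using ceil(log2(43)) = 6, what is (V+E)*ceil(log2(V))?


Dijkstra with a binary heap: each vertex is extracted once, each edge may relax once.
Each heap operation costs O(log V).
V + E = 43 + 91 = 134
ceil(log2(43)) = 6 (since 2^5 = 32 < 43 <= 64 = 2^6)
Total heap work = (V+E) * ceil(log2(V)) = 134 * 6 = 804


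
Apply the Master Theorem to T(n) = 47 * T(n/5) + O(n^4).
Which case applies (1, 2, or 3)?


The Master Theorem: T(n) = a*T(n/b) + O(n^c)
  a = 47, b = 5, c = 4
log_b(a) = log_5(47) ~ 2.392
Compare b^c with a: 5^4 = 625 > 47, so c > log_b(a).
Since c > log_b(a), Case 3 applies.
T(n) = O(n^4)
Master Theorem case = 3


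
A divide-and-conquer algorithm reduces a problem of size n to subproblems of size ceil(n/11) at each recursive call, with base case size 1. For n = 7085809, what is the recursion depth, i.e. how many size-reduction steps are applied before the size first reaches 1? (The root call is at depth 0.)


Each step divides the size by 11 (rounding up); after k steps the size is ceil(n/11^k), which equals 1 exactly when 11^k >= n.
So the depth is the smallest k with 11^k >= 7085809, i.e. ceil(log_11(7085809)).
11^6 = 1771561 < 7085809 <= 19487171 = 11^7
Recursion depth = 7


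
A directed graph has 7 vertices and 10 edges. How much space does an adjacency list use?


Adjacency list: one list head per vertex + one entry per edge
Vertex heads: 7
Edge entries: 10
Total = 7 + 10 = 17


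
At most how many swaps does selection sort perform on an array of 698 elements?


Each of the 697 passes places one element in its final position.
Pass 1: swap minimum into position 0
Pass 2: swap minimum of remaining into position 1
...
Pass 697: last two elements, one swap
Maximum swaps = 698 - 1 = 697


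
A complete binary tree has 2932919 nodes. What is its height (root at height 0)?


In a complete binary tree, level k holds nodes 2^k .. 2^(k+1)-1 (1-indexed).
Height = floor(log2(n)) = floor(log2(2932919)) = 21
Check: 2^21 = 2097152 <= 2932919 < 4194304 = 2^22


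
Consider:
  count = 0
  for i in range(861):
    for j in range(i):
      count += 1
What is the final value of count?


For each i, the inner loop runs i times:
  i=0: inner runs 0 times
  i=1: inner runs 1 time
  i=2: inner runs 2 times
  i=3: inner runs 3 times
  i=4: inner runs 4 times
  i=5: inner runs 5 times
  i=6: inner runs 6 times
  i=7: inner runs 7 times
  ...
Total = 0 + 1 + 2 + ... + 860 = 861*(861-1)/2 = 370230


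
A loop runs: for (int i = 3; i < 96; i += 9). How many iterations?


Loop starts at i = 3, increments by 9, stops when i >= 96.
Number of iterations = ceil((96 - 3) / 9)
= ceil(93 / 9)
= 11


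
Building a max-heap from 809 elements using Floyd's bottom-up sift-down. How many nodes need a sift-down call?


In a heap of 809 elements (0-indexed array):
  Last element index: 808
  Parent of last element: floor((808 - 1) / 2) = 403
  Internal nodes: indices 0 to 403
  Count = floor(809/2) = 404


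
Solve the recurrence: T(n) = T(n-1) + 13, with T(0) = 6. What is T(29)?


Unrolling the recurrence:
T(29) = T(28) + 13
       = T(27) + 13 + 13
       = T(26) + 13*3
       ...
       = T(0) + 13*29
       = 6 + 377 = 383


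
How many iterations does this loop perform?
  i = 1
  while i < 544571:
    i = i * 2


The loop variable doubles each iteration:
i = 1 -> 2 -> 4 -> 8 -> 16 -> 32 -> 64 -> 128 -> 256 -> 512 -> 1024 -> 2048 -> 4096 -> 8192 -> 16384 -> 32768 -> 65536 -> 131072 -> 262144 -> 524288 -> 1048576 (stop, 1048576 >= 544571)
Number of doublings = ceil(log2(544571)) = 20


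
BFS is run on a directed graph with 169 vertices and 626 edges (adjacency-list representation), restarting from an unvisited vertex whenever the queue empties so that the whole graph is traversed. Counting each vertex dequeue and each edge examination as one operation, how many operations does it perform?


A full BFS traversal dequeues each vertex exactly once and examines each directed edge exactly once.
V = 169 (vertex processing cost)
E = 626 (edge examination cost)
Total operations proportional to V + E = 169 + 626 = 795


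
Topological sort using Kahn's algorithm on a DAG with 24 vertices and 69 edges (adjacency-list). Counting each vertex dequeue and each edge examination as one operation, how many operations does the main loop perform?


Kahn's algorithm:
  1. Compute in-degrees: O(V + E)
  2. Process queue: each vertex dequeued once (O(V))
     each edge examined once (O(E))
Total = V + E = 24 + 69 = 93


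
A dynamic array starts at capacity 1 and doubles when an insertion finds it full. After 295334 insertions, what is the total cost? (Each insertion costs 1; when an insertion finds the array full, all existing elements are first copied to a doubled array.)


Insertion cost: 295334 (one per element)
Resizes occur just before inserting elements 2, 3, 5, 9, ...
Elements copied at each resize: 1 + 2 + 4 + 8 + 16 + 32 + 64 + 128 + 256 + 512 + 1024 + 2048 + 4096 + 8192 + 16384 + 32768 + 65536 + 131072 + 262144
Sum of copies = 524287 (geometric series: 2^k - 1)
Total = 295334 + 524287 = 819621


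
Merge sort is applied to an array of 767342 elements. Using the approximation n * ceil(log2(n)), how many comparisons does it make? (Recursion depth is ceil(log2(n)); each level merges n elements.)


Merge sort divides the array into halves recursively.
Number of levels = ceil(log2(767342)) = 20
At each level, approximately n = 767342 comparisons are needed for merging.
Total comparisons ~ n * ceil(log2(n)) = 767342 * 20 = 15346840


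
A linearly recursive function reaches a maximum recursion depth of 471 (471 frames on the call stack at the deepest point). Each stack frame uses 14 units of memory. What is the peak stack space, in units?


Maximum recursion depth = 471 frames
Memory per frame = 14 units
Total stack space = depth * frame_size
= 471 * 14 = 6594


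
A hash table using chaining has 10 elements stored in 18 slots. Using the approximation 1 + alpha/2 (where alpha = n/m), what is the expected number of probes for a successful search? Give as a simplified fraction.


Load factor alpha = n/m = 10/18
Expected probes = 1 + alpha/2 = 1 + 10/(2*18)
= 1 + 10/36
= 36/36 + 10/36
= 46/36
Simplify: 23/18


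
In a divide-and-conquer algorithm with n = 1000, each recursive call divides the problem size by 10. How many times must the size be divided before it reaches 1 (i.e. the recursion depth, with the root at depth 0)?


Number of divisions = log_10(1000)
Sizes: 1000 -> 100 -> 10 -> 1 (3 divisions)
Recursion depth = 3


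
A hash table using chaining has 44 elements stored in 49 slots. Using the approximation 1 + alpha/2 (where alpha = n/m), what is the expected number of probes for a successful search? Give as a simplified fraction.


Load factor alpha = n/m = 44/49
Expected probes = 1 + alpha/2 = 1 + 44/(2*49)
= 1 + 44/98
= 98/98 + 44/98
= 142/98
Simplify: 71/49


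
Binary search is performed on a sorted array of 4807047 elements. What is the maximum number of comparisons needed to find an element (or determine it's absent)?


Binary search halves the search space each comparison:
  Step 1: search space = 4807047 -> 2403523
  Step 2: search space = 2403523 -> 1201761
  Step 3: search space = 1201761 -> 600880
  Step 4: search space = 600880 -> 300440
  Step 5: search space = 300440 -> 150220
  Step 6: search space = 150220 -> 75110
  Step 7: search space = 75110 -> 37555
  Step 8: search space = 37555 -> 18777
  Step 9: search space = 18777 -> 9388
  Step 10: search space = 9388 -> 4694
  Step 11: search space = 4694 -> 2347
  Step 12: search space = 2347 -> 1173
  Step 13: search space = 1173 -> 586
  Step 14: search space = 586 -> 293
  Step 15: search space = 293 -> 146
  Step 16: search space = 146 -> 73
  Step 17: search space = 73 -> 36
  Step 18: search space = 36 -> 18
  Step 19: search space = 18 -> 9
  Step 20: search space = 9 -> 4
  Step 21: search space = 4 -> 2
  Step 22: search space = 2 -> 1
  Step 23: search space = 1 (final check)
Maximum comparisons = floor(log2(4807047)) + 1 = 22 + 1 = 23


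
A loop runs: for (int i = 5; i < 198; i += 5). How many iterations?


Loop starts at i = 5, increments by 5, stops when i >= 198.
Number of iterations = ceil((198 - 5) / 5)
= ceil(193 / 5)
= 39


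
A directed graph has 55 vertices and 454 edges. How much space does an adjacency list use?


Adjacency list: one list head per vertex + one entry per edge
Vertex heads: 55
Edge entries: 454
Total = 55 + 454 = 509


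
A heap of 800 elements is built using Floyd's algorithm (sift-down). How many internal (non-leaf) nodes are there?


Leaf nodes occupy roughly half the array.
Sift-down is called for each internal node, starting from the last one.
Internal nodes = floor(n/2) = floor(800/2) = 400


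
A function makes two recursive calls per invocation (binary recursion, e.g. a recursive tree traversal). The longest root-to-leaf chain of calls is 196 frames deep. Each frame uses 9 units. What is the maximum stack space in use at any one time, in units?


Binary recursion: the two calls run one after the other, so only one root-to-leaf chain of frames is on the stack at a time.
Maximum depth (longest chain) = 196 frames
Each frame = 9 units
Max stack space = 196 * 9 = 1764


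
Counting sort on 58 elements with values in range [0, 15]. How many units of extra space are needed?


Output array size: 58 (to store sorted result)
Count array size: 16 (one slot per possible value, range 0 to 15)
Total extra space = 58 + 16 = 74


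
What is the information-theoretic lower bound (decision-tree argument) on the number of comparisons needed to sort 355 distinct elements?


A binary decision tree of height h has at most 2^h leaves and needs at least n! of them, so h >= ceil(log2(n!)).
355! is far too large to multiply out, so use Stirling's series:
  ln(n!) ~ n ln n - n + (1/2) ln(2 pi n) + 1/(12n)  (error below 1/(360 n^3), negligible here)
  ln(355) = 5.8721178
  n ln n = 355 * 5.8721178 = 2084.6018
  (1/2) ln(2 pi * 355) = (1/2) ln(2230.5308) = 3.8550
  1/(12*355) = 0.0002
  ln(355!) ~ 2084.6018 - 355 + 3.8550 + 0.0002 = 1733.4570
Convert to base 2: log2(355!) = 1733.4570 / ln 2 = 1733.4570 / 0.69314718 = 2500.8498
ceil(2500.8498) = 2501


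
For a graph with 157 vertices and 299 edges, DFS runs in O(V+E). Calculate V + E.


A full DFS traversal visits each vertex once and examines each edge once.
V = 157
E = 299
Sum = 157 + 299 = 456


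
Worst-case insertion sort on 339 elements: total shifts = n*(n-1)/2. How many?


Sum of shifts = 1 + 2 + 3 + ... + 338
= 339 * 338 / 2
= 114582 / 2
= 57291


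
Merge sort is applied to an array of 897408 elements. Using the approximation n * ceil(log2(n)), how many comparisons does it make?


Merge sort divides the array into halves recursively.
Number of levels = ceil(log2(897408)) = 20
At each level, approximately n = 897408 comparisons are needed for merging.
Total comparisons ~ n * ceil(log2(n)) = 897408 * 20 = 17948160


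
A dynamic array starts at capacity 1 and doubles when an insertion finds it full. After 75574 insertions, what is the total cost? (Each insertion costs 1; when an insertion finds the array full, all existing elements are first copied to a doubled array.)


Insertion cost: 75574 (one per element)
Resizes occur just before inserting elements 2, 3, 5, 9, ...
Elements copied at each resize: 1 + 2 + 4 + 8 + 16 + 32 + 64 + 128 + 256 + 512 + 1024 + 2048 + 4096 + 8192 + 16384 + 32768 + 65536
Sum of copies = 131071 (geometric series: 2^k - 1)
Total = 75574 + 131071 = 206645


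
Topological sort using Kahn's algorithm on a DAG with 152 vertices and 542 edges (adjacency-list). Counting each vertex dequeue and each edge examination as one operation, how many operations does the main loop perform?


Kahn's algorithm:
  1. Compute in-degrees: O(V + E)
  2. Process queue: each vertex dequeued once (O(V))
     each edge examined once (O(E))
Total = V + E = 152 + 542 = 694


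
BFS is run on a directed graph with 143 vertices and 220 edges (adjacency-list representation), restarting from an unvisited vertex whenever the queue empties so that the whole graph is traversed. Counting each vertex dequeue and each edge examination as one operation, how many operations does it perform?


A full BFS traversal dequeues each vertex exactly once and examines each directed edge exactly once.
V = 143 (vertex processing cost)
E = 220 (edge examination cost)
Total operations proportional to V + E = 143 + 220 = 363


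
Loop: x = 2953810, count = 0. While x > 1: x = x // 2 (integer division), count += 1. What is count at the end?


The variable x halves each step:
x = 2953810 -> 1476905 -> 738452 -> 369226 -> 184613 -> 92306 -> 46153 -> 23076 -> 11538 -> 5769 -> 2884 -> 1442 -> 721 -> 360 -> 180 -> 90 -> 45 -> 22 -> 11 -> 5 -> 2 -> 1
Number of halvings = floor(log2(2953810)) = 21


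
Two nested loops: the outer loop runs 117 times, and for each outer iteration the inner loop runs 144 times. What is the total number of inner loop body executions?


Outer loop: 117 iterations
Inner loop: 144 iterations per outer iteration
Total = 117 * 144 = 16848


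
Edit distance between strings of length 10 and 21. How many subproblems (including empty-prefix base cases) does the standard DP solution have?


The table includes base cases (empty prefixes).
Rows: (m+1) = 11
Columns: (n+1) = 22
Total = 11 * 22 = 242


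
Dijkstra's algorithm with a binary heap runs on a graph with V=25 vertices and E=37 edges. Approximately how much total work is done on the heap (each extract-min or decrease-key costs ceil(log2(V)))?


Dijkstra with a binary heap: each vertex is extracted once, each edge may relax once.
Each heap operation costs O(log V).
V + E = 25 + 37 = 62
ceil(log2(25)) = 5 (since 2^4 = 16 < 25 <= 32 = 2^5)
Total heap work = (V+E) * ceil(log2(V)) = 62 * 5 = 310


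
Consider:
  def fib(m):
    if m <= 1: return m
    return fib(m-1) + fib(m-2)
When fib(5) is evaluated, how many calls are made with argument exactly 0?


Let N(m) = number of times fib(m) is called while evaluating fib(5).
N(5) = 1 (the initial call).
N(4) = 1 (only fib(5) calls it).
For 1 <= m <= 3: fib(m) is called by fib(m+1) and fib(m+2), so
  N(m) = N(m+1) + N(m+2).
fib(0) is called only by fib(2), so N(0) = N(2).
Walk down from m=5:
  N(5)=1, N(4)=1, N(3)=2, N(2)=3, N(1)=5, N(0)=N(2)=3
N(0) = 3


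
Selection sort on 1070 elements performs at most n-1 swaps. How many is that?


Each of the 1069 passes places one element in its final position.
Pass 1: swap minimum into position 0
Pass 2: swap minimum of remaining into position 1
...
Pass 1069: last two elements, one swap
Maximum swaps = 1070 - 1 = 1069


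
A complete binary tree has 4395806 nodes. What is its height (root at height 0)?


In a complete binary tree, level k holds nodes 2^k .. 2^(k+1)-1 (1-indexed).
Height = floor(log2(n)) = floor(log2(4395806)) = 22
Check: 2^22 = 4194304 <= 4395806 < 8388608 = 2^23


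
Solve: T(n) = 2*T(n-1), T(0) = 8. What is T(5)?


Unrolling:
T(5) = 2*T(4) = 2^2*T(3) = ... = 2^5*T(0)
= 2^5 * 8
= 32 * 8 = 256


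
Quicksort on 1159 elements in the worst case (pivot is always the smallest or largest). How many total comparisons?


In the worst case, each partition step picks the worst pivot:
  Partition 1: 1158 comparisons (n-1 elements to compare)
  Partition 2: 1157 comparisons
  Partition 3: 1156 comparisons
  Partition 4: 1155 comparisons
  Partition 5: 1154 comparisons
  ...
  Last partition: 0 comparisons
Total = (n-1) + (n-2) + ... + 1 + 0 = n*(n-1)/2
= 1159*1158/2 = 671061


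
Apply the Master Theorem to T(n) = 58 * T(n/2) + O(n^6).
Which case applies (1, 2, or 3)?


The Master Theorem: T(n) = a*T(n/b) + O(n^c)
  a = 58, b = 2, c = 6
log_b(a) = log_2(58) ~ 5.858
Compare b^c with a: 2^6 = 64 > 58, so c > log_b(a).
Since c > log_b(a), Case 3 applies.
T(n) = O(n^6)
Master Theorem case = 3


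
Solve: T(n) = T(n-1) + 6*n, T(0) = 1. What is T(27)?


Expanding the recurrence:
T(27) = T(26) + 6*27
       = T(25) + 6*26 + 6*27
       ...
       = T(0) + 6*(1 + 2 + ... + 27)
       = 1 + 6 * 27*28/2
       = 1 + 6 * 378
       = 1 + 2268 = 2269


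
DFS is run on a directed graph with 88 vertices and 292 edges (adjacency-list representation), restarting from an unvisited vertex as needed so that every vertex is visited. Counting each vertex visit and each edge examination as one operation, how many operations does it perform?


A full DFS traversal processes each vertex exactly once (push/pop on stack).
Each directed edge is examined once.
V = 88, E = 292
V + E = 380


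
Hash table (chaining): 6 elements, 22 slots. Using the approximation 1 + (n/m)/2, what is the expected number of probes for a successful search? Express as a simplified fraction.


Computing expected probes:
alpha = 6/22
= 1 + alpha/2
= 1 + 6/(2*22)
= (2*22 + 6) / (2*22)
= 50/44 = 25/22


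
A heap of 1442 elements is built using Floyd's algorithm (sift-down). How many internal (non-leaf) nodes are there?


Leaf nodes occupy roughly half the array.
Sift-down is called for each internal node, starting from the last one.
Internal nodes = floor(n/2) = floor(1442/2) = 721


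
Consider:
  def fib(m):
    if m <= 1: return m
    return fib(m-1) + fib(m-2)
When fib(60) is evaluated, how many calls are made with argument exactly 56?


Let N(m) = number of times fib(m) is called while evaluating fib(60).
N(60) = 1 (the initial call).
N(59) = 1 (only fib(60) calls it).
For 1 <= m <= 58: fib(m) is called by fib(m+1) and fib(m+2), so
  N(m) = N(m+1) + N(m+2).
fib(0) is called only by fib(2), so N(0) = N(2).
Walk down from m=60:
  N(60)=1, N(59)=1, N(58)=2, N(57)=3, N(56)=5
N(56) = 5


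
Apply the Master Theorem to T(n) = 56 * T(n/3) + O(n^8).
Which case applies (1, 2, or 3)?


The Master Theorem: T(n) = a*T(n/b) + O(n^c)
  a = 56, b = 3, c = 8
log_b(a) = log_3(56) ~ 3.664
Compare b^c with a: 3^8 = 6561 > 56, so c > log_b(a).
Since c > log_b(a), Case 3 applies.
T(n) = O(n^8)
Master Theorem case = 3


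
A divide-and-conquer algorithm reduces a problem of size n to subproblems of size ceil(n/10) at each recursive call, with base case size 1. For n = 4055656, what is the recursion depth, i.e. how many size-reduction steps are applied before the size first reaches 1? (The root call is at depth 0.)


Each step divides the size by 10 (rounding up); after k steps the size is ceil(n/10^k), which equals 1 exactly when 10^k >= n.
So the depth is the smallest k with 10^k >= 4055656, i.e. ceil(log_10(4055656)).
10^6 = 1000000 < 4055656 <= 10000000 = 10^7
Recursion depth = 7


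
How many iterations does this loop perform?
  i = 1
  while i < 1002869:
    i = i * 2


The loop variable doubles each iteration:
i = 1 -> 2 -> 4 -> 8 -> 16 -> 32 -> 64 -> 128 -> 256 -> 512 -> 1024 -> 2048 -> 4096 -> 8192 -> 16384 -> 32768 -> 65536 -> 131072 -> 262144 -> 524288 -> 1048576 (stop, 1048576 >= 1002869)
Number of doublings = ceil(log2(1002869)) = 20


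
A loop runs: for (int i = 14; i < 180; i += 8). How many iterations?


Loop starts at i = 14, increments by 8, stops when i >= 180.
Number of iterations = ceil((180 - 14) / 8)
= ceil(166 / 8)
= 21


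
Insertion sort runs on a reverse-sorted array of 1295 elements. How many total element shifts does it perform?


Sum of shifts = 1 + 2 + 3 + ... + 1294
= 1295 * 1294 / 2
= 1675730 / 2
= 837865


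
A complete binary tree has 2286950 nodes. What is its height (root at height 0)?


In a complete binary tree, level k holds nodes 2^k .. 2^(k+1)-1 (1-indexed).
Height = floor(log2(n)) = floor(log2(2286950)) = 21
Check: 2^21 = 2097152 <= 2286950 < 4194304 = 2^22


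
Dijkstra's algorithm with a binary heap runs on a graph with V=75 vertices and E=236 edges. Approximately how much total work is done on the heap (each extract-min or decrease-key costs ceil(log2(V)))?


Dijkstra with a binary heap: each vertex is extracted once, each edge may relax once.
Each heap operation costs O(log V).
V + E = 75 + 236 = 311
ceil(log2(75)) = 7 (since 2^6 = 64 < 75 <= 128 = 2^7)
Total heap work = (V+E) * ceil(log2(V)) = 311 * 7 = 2177


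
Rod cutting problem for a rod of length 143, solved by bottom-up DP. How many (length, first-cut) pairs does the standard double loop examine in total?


For each subproblem length i = 1..143, the inner loop considers i possible first cuts.
Total = 1 + 2 + ... + 143
= 143*(143+1)/2
= 143*144/2 = 10296


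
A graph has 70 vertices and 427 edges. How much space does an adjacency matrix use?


Adjacency matrix: V x V grid of entries
Space = V^2 = 70^2 = 70 * 70 = 4900


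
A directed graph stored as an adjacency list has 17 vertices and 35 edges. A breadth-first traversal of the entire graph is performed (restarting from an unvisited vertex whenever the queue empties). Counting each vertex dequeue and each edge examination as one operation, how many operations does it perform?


A full BFS traversal dequeues each vertex once and examines each edge once.
Vertex visits: 17
Edge visits: 35
V + E = 17 + 35 = 52


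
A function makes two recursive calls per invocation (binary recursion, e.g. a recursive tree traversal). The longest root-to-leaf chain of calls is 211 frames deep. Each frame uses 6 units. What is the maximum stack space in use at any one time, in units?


Binary recursion: the two calls run one after the other, so only one root-to-leaf chain of frames is on the stack at a time.
Maximum depth (longest chain) = 211 frames
Each frame = 6 units
Max stack space = 211 * 6 = 1266


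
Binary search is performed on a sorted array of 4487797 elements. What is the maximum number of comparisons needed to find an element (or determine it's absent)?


Binary search halves the search space each comparison:
  Step 1: search space = 4487797 -> 2243898
  Step 2: search space = 2243898 -> 1121949
  Step 3: search space = 1121949 -> 560974
  Step 4: search space = 560974 -> 280487
  Step 5: search space = 280487 -> 140243
  Step 6: search space = 140243 -> 70121
  Step 7: search space = 70121 -> 35060
  Step 8: search space = 35060 -> 17530
  Step 9: search space = 17530 -> 8765
  Step 10: search space = 8765 -> 4382
  Step 11: search space = 4382 -> 2191
  Step 12: search space = 2191 -> 1095
  Step 13: search space = 1095 -> 547
  Step 14: search space = 547 -> 273
  Step 15: search space = 273 -> 136
  Step 16: search space = 136 -> 68
  Step 17: search space = 68 -> 34
  Step 18: search space = 34 -> 17
  Step 19: search space = 17 -> 8
  Step 20: search space = 8 -> 4
  Step 21: search space = 4 -> 2
  Step 22: search space = 2 -> 1
  Step 23: search space = 1 (final check)
Maximum comparisons = floor(log2(4487797)) + 1 = 22 + 1 = 23


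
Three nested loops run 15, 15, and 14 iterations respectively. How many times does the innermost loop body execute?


Loop 1 (outermost): 15 iterations
Loop 2 (middle): 15 iterations per outer
Loop 3 (innermost): 14 iterations per middle
Total = 15 * 15 * 14 = 3150


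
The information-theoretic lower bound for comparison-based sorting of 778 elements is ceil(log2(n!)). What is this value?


A binary decision tree of height h has at most 2^h leaves and needs at least n! of them, so h >= ceil(log2(n!)).
778! is far too large to multiply out, so use Stirling's series:
  ln(n!) ~ n ln n - n + (1/2) ln(2 pi n) + 1/(12n)  (error below 1/(360 n^3), negligible here)
  ln(778) = 6.6567265
  n ln n = 778 * 6.6567265 = 5178.9332
  (1/2) ln(2 pi * 778) = (1/2) ln(4888.3182) = 4.2473
  1/(12*778) = 0.0001
  ln(778!) ~ 5178.9332 - 778 + 4.2473 + 0.0001 = 4405.1806
Convert to base 2: log2(778!) = 4405.1806 / ln 2 = 4405.1806 / 0.69314718 = 6355.3322
ceil(6355.3322) = 6356


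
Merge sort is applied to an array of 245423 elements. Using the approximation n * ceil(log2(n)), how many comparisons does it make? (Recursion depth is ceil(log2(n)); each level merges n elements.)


Merge sort divides the array into halves recursively.
Number of levels = ceil(log2(245423)) = 18
At each level, approximately n = 245423 comparisons are needed for merging.
Total comparisons ~ n * ceil(log2(n)) = 245423 * 18 = 4417614


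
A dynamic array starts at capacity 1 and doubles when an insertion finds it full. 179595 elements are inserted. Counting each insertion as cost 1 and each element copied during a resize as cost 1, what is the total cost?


n = 179595
Insertion costs: 179595
Resizes copy 1, 2, 4, ... up to the largest power of 2 that is <= n-1 = 179594, i.e. 131072.
Copy costs = 1 + 2 + 4 + 8 + 16 + 32 + 64 + 128 + 256 + 512 + 1024 + 2048 + 4096 + 8192 + 16384 + 32768 + 65536 + 131072 = 262143
Total = 179595 + 262143 = 441738


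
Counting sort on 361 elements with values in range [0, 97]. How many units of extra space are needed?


Output array size: 361 (to store sorted result)
Count array size: 98 (one slot per possible value, range 0 to 97)
Total extra space = 361 + 98 = 459


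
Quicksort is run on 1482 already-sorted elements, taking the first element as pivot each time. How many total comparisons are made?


Sum of comparisons per partition:
1481 + 1480 + ... + 1 + 0
= 1482 * (1482 - 1) / 2
= 1482 * 1481 / 2
= 1097421


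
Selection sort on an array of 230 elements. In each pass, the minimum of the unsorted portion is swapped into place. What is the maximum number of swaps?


Selection sort performs one swap per pass:
  Pass 1: find min in positions 0 to 229, swap with position 0
  Pass 2: find min in positions 1 to 229, swap with position 1
  Pass 3: find min in positions 2 to 229, swap with position 2
  Pass 4: find min in positions 3 to 229, swap with position 3
  Pass 5: find min in positions 4 to 229, swap with position 4
  ... (224 more passes)
Total passes (and swaps) = n - 1 = 230 - 1 = 229


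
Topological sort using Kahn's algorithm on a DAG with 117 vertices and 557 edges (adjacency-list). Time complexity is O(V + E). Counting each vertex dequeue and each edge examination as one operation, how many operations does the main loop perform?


Kahn's algorithm:
  1. Compute in-degrees: O(V + E)
  2. Process queue: each vertex dequeued once (O(V))
     each edge examined once (O(E))
Total = V + E = 117 + 557 = 674


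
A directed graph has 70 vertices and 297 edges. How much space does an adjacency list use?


Adjacency list: one list head per vertex + one entry per edge
Vertex heads: 70
Edge entries: 297
Total = 70 + 297 = 367


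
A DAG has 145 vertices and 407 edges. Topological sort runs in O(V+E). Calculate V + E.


V = 145 (vertex processing)
E = 407 (edge processing)
V + E = 145 + 407 = 552


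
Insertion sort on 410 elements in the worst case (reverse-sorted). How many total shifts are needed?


In the worst case (reverse-sorted), each element shifts past all previous:
  Element 1: 1 shifts
  Element 2: 2 shifts
  Element 3: 3 shifts
  Element 4: 4 shifts
  Element 5: 5 shifts
  ...
  Element 409: 409 shifts
Total = 1 + 2 + ... + 409
= 410*(410-1)/2 = 83845


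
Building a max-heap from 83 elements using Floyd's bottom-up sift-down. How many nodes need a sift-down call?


In a heap of 83 elements (0-indexed array):
  Last element index: 82
  Parent of last element: floor((82 - 1) / 2) = 40
  Internal nodes: indices 0 to 40
  Count = floor(83/2) = 41


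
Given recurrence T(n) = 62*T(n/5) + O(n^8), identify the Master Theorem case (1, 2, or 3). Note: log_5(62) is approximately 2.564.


Master Theorem parameters: a=62, b=5, c=8
log_b(a) = 2.564
Compare b^c with a: 5^8 = 390625 > 62, so c > log_b(a).
Comparing c=8 vs log_b(a)=2.564:
8 > 2.564 => Case 3
Result: T(n) = O(n^8)
Master Theorem case = 3


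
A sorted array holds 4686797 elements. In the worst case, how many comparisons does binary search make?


Halving sequence: 4686797 -> 2343398 -> 1171699 -> 585849 -> 292924 -> 146462 -> 73231 -> 36615 -> 18307 -> 9153 -> 4576 -> 2288 -> 1144 -> 572 -> 286 -> 143 -> 71 -> 35 -> 17 -> 8 -> 4 -> 2 -> 1
Number of halvings = 22
Max comparisons = 22 + 1 = 23


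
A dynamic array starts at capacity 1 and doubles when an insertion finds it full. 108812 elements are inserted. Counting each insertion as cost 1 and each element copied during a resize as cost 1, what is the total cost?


n = 108812
Insertion costs: 108812
Resizes copy 1, 2, 4, ... up to the largest power of 2 that is <= n-1 = 108811, i.e. 65536.
Copy costs = 1 + 2 + 4 + 8 + 16 + 32 + 64 + 128 + 256 + 512 + 1024 + 2048 + 4096 + 8192 + 16384 + 32768 + 65536 = 131071
Total = 108812 + 131071 = 239883


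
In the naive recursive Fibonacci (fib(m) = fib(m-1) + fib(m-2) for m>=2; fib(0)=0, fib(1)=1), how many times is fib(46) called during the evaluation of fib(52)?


Let N(m) = number of times fib(m) is called while evaluating fib(52).
N(52) = 1 (the initial call).
N(51) = 1 (only fib(52) calls it).
For 1 <= m <= 50: fib(m) is called by fib(m+1) and fib(m+2), so
  N(m) = N(m+1) + N(m+2).
fib(0) is called only by fib(2), so N(0) = N(2).
Walk down from m=52:
  N(52)=1, N(51)=1, N(50)=2, N(49)=3, N(48)=5, N(47)=8, N(46)=13
N(46) = 13


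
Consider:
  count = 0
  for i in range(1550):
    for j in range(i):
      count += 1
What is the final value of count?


For each i, the inner loop runs i times:
  i=0: inner runs 0 times
  i=1: inner runs 1 time
  i=2: inner runs 2 times
  i=3: inner runs 3 times
  i=4: inner runs 4 times
  i=5: inner runs 5 times
  i=6: inner runs 6 times
  i=7: inner runs 7 times
  ...
Total = 0 + 1 + 2 + ... + 1549 = 1550*(1550-1)/2 = 1200475


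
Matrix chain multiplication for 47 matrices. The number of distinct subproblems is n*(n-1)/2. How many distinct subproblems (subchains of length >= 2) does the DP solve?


Subproblems are indexed by (i, j) where i < j.
Number of such pairs = n*(n-1)/2
= 47 * 46 / 2
= 1081


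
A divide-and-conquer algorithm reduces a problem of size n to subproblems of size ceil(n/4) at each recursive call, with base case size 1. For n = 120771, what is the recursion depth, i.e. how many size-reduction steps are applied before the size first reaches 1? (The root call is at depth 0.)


Each step divides the size by 4 (rounding up); after k steps the size is ceil(n/4^k), which equals 1 exactly when 4^k >= n.
So the depth is the smallest k with 4^k >= 120771, i.e. ceil(log_4(120771)).
4^8 = 65536 < 120771 <= 262144 = 4^9
Recursion depth = 9


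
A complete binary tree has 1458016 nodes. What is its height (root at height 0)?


In a complete binary tree, level k holds nodes 2^k .. 2^(k+1)-1 (1-indexed).
Height = floor(log2(n)) = floor(log2(1458016)) = 20
Check: 2^20 = 1048576 <= 1458016 < 2097152 = 2^21


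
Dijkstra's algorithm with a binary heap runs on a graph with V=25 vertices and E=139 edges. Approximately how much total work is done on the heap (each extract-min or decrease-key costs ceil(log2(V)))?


Dijkstra with a binary heap: each vertex is extracted once, each edge may relax once.
Each heap operation costs O(log V).
V + E = 25 + 139 = 164
ceil(log2(25)) = 5 (since 2^4 = 16 < 25 <= 32 = 2^5)
Total heap work = (V+E) * ceil(log2(V)) = 164 * 5 = 820


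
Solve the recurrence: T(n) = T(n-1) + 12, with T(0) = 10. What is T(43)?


Unrolling the recurrence:
T(43) = T(42) + 12
       = T(41) + 12 + 12
       = T(40) + 12*3
       ...
       = T(0) + 12*43
       = 10 + 516 = 526


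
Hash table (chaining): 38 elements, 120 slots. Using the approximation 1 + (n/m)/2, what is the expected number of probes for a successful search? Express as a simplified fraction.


Computing expected probes:
alpha = 38/120
= 1 + alpha/2
= 1 + 38/(2*120)
= (2*120 + 38) / (2*120)
= 278/240 = 139/120


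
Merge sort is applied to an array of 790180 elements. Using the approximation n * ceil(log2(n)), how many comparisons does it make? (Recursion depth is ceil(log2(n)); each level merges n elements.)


Merge sort divides the array into halves recursively.
Number of levels = ceil(log2(790180)) = 20
At each level, approximately n = 790180 comparisons are needed for merging.
Total comparisons ~ n * ceil(log2(n)) = 790180 * 20 = 15803600


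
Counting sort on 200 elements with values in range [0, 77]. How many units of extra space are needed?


Output array size: 200 (to store sorted result)
Count array size: 78 (one slot per possible value, range 0 to 77)
Total extra space = 200 + 78 = 278


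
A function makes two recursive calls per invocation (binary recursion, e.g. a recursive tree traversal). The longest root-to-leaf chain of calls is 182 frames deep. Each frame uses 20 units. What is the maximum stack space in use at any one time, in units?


Binary recursion: the two calls run one after the other, so only one root-to-leaf chain of frames is on the stack at a time.
Maximum depth (longest chain) = 182 frames
Each frame = 20 units
Max stack space = 182 * 20 = 3640


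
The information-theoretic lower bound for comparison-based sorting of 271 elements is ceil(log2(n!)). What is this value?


A binary decision tree of height h has at most 2^h leaves and needs at least n! of them, so h >= ceil(log2(n!)).
271! is far too large to multiply out, so use Stirling's series:
  ln(n!) ~ n ln n - n + (1/2) ln(2 pi n) + 1/(12n)  (error below 1/(360 n^3), negligible here)
  ln(271) = 5.6021188
  n ln n = 271 * 5.6021188 = 1518.1742
  (1/2) ln(2 pi * 271) = (1/2) ln(1702.7432) = 3.7200
  1/(12*271) = 0.0003
  ln(271!) ~ 1518.1742 - 271 + 3.7200 + 0.0003 = 1250.8945
Convert to base 2: log2(271!) = 1250.8945 / ln 2 = 1250.8945 / 0.69314718 = 1804.6593
ceil(1804.6593) = 1805


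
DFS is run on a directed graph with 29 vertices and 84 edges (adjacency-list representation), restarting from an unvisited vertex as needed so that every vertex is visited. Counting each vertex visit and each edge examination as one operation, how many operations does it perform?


A full DFS traversal processes each vertex exactly once (push/pop on stack).
Each directed edge is examined once.
V = 29, E = 84
V + E = 113


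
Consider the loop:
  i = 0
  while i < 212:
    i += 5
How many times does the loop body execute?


Starting at i = 0, each iteration adds 5.
Iterations until i >= 212:
  Iteration 1: i = 0 -> i = 5
  Iteration 2: i = 5 -> i = 10
  Iteration 3: i = 10 -> i = 15
  Iteration 4: i = 15 -> i = 20
  Iteration 5: i = 20 -> i = 25
  Iteration 6: i = 25 -> i = 30
  Iteration 7: i = 30 -> i = 35
  Iteration 8: i = 35 -> i = 40
  ... continuing ...
Total iterations = ceil(212/5) = 43


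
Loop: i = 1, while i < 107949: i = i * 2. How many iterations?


i multiplies by 2 each step:
i = 1 -> 2 -> 4 -> 8 -> 16 -> 32 -> 64 -> 128 -> 256 -> 512 -> 1024 -> 2048 -> 4096 -> 8192 -> 16384 -> 32768 -> 65536 -> 131072 (stop)
Iterations = ceil(log_2(107949)) = 17


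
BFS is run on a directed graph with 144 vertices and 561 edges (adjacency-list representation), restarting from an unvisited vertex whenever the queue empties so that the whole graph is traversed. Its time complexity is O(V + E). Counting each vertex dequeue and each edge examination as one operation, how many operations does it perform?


A full BFS traversal dequeues each vertex exactly once and examines each directed edge exactly once.
V = 144 (vertex processing cost)
E = 561 (edge examination cost)
Total operations proportional to V + E = 144 + 561 = 705


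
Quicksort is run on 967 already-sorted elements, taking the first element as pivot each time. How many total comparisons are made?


Sum of comparisons per partition:
966 + 965 + ... + 1 + 0
= 967 * (967 - 1) / 2
= 967 * 966 / 2
= 467061


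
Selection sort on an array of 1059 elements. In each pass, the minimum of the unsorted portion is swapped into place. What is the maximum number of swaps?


Selection sort performs one swap per pass:
  Pass 1: find min in positions 0 to 1058, swap with position 0
  Pass 2: find min in positions 1 to 1058, swap with position 1
  Pass 3: find min in positions 2 to 1058, swap with position 2
  Pass 4: find min in positions 3 to 1058, swap with position 3
  Pass 5: find min in positions 4 to 1058, swap with position 4
  ... (1053 more passes)
Total passes (and swaps) = n - 1 = 1059 - 1 = 1058


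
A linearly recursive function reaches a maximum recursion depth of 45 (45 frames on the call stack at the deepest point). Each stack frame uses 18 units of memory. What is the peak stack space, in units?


Maximum recursion depth = 45 frames
Memory per frame = 18 units
Total stack space = depth * frame_size
= 45 * 18 = 810


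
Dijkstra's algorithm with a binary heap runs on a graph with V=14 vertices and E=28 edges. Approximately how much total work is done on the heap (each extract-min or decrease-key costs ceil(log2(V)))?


Dijkstra with a binary heap: each vertex is extracted once, each edge may relax once.
Each heap operation costs O(log V).
V + E = 14 + 28 = 42
ceil(log2(14)) = 4 (since 2^3 = 8 < 14 <= 16 = 2^4)
Total heap work = (V+E) * ceil(log2(V)) = 42 * 4 = 168


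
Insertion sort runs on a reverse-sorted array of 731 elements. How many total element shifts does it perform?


Sum of shifts = 1 + 2 + 3 + ... + 730
= 731 * 730 / 2
= 533630 / 2
= 266815


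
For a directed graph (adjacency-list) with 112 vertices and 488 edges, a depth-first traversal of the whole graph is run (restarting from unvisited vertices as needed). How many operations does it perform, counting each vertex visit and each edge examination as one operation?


A full DFS traversal visits each vertex once and examines each edge once.
V = 112
E = 488
Sum = 112 + 488 = 600


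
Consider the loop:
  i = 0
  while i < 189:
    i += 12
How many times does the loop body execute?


Starting at i = 0, each iteration adds 12.
Iterations until i >= 189:
  Iteration 1: i = 0 -> i = 12
  Iteration 2: i = 12 -> i = 24
  Iteration 3: i = 24 -> i = 36
  Iteration 4: i = 36 -> i = 48
  Iteration 5: i = 48 -> i = 60
  Iteration 6: i = 60 -> i = 72
  Iteration 7: i = 72 -> i = 84
  Iteration 8: i = 84 -> i = 96
  ... continuing ...
Total iterations = ceil(189/12) = 16
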